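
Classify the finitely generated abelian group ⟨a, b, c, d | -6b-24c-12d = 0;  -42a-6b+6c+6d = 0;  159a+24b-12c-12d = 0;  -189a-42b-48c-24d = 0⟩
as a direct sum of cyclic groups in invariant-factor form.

Answer: M ≅ ℤ/3 ⊕ ℤ/6 ⊕ ℤ/6 ⊕ ℤ/12

Derivation:
rank_ℚ(R)=4; free=4−4=0
SNF(R) diag = [3, 6, 6, 12] → torsion [3, 6, 6, 12]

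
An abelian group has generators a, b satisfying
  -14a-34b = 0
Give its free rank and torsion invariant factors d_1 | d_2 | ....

Answer: M ≅ ℤ^1 ⊕ ℤ/2

Derivation:
rank_ℚ(R)=1; free=2−1=1
SNF(R) diag = [2] → torsion [2]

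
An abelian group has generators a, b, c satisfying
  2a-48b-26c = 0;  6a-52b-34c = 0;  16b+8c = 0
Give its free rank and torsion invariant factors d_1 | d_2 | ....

rank_ℚ(R)=3; free=3−3=0
SNF(R) diag = [2, 4, 8] → torsion [2, 4, 8]

Answer: M ≅ ℤ/2 ⊕ ℤ/4 ⊕ ℤ/8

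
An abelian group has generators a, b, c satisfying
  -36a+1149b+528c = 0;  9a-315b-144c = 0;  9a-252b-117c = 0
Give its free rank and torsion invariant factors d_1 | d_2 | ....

Answer: M ≅ ℤ/3 ⊕ ℤ/9 ⊕ ℤ/9

Derivation:
rank_ℚ(R)=3; free=3−3=0
SNF(R) diag = [3, 9, 9] → torsion [3, 9, 9]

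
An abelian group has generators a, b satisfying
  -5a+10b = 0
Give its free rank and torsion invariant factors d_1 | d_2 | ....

rank_ℚ(R)=1; free=2−1=1
SNF(R) diag = [5] → torsion [5]

Answer: M ≅ ℤ^1 ⊕ ℤ/5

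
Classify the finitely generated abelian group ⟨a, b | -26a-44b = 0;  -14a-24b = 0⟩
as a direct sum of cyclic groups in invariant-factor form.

rank_ℚ(R)=2; free=2−2=0
SNF(R) diag = [2, 4] → torsion [2, 4]

Answer: M ≅ ℤ/2 ⊕ ℤ/4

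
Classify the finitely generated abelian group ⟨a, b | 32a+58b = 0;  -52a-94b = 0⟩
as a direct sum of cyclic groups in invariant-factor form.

rank_ℚ(R)=2; free=2−2=0
SNF(R) diag = [2, 4] → torsion [2, 4]

Answer: M ≅ ℤ/2 ⊕ ℤ/4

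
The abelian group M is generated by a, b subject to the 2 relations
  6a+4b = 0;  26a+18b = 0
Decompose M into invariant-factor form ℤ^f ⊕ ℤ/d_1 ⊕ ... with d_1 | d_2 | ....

Answer: M ≅ ℤ/2 ⊕ ℤ/2

Derivation:
rank_ℚ(R)=2; free=2−2=0
SNF(R) diag = [2, 2] → torsion [2, 2]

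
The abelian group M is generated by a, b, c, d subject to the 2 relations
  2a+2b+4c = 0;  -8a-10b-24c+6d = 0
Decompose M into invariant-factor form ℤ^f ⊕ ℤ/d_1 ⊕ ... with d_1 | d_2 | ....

Answer: M ≅ ℤ^2 ⊕ ℤ/2 ⊕ ℤ/2

Derivation:
rank_ℚ(R)=2; free=4−2=2
SNF(R) diag = [2, 2] → torsion [2, 2]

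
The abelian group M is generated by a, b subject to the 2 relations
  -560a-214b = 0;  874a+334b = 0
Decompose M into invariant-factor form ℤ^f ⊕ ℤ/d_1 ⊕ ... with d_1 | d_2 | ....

Answer: M ≅ ℤ/2 ⊕ ℤ/2

Derivation:
rank_ℚ(R)=2; free=2−2=0
SNF(R) diag = [2, 2] → torsion [2, 2]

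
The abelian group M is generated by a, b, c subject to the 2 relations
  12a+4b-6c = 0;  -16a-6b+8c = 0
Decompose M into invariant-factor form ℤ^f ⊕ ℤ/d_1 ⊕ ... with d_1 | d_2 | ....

rank_ℚ(R)=2; free=3−2=1
SNF(R) diag = [2, 2] → torsion [2, 2]

Answer: M ≅ ℤ^1 ⊕ ℤ/2 ⊕ ℤ/2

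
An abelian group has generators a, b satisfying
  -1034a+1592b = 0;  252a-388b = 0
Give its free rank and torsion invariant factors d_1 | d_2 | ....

rank_ℚ(R)=2; free=2−2=0
SNF(R) diag = [2, 4] → torsion [2, 4]

Answer: M ≅ ℤ/2 ⊕ ℤ/4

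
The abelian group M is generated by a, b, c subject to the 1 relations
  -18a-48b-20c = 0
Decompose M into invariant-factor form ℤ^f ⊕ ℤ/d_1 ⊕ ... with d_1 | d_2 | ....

rank_ℚ(R)=1; free=3−1=2
SNF(R) diag = [2] → torsion [2]

Answer: M ≅ ℤ^2 ⊕ ℤ/2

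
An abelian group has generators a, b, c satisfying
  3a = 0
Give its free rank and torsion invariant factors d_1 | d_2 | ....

Answer: M ≅ ℤ^2 ⊕ ℤ/3

Derivation:
rank_ℚ(R)=1; free=3−1=2
SNF(R) diag = [3] → torsion [3]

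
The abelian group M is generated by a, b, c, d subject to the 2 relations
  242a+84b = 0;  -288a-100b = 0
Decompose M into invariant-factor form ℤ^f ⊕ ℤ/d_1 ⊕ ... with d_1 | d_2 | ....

rank_ℚ(R)=2; free=4−2=2
SNF(R) diag = [2, 4] → torsion [2, 4]

Answer: M ≅ ℤ^2 ⊕ ℤ/2 ⊕ ℤ/4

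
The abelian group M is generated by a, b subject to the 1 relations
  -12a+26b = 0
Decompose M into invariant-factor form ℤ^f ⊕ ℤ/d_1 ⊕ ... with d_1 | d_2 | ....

Answer: M ≅ ℤ^1 ⊕ ℤ/2

Derivation:
rank_ℚ(R)=1; free=2−1=1
SNF(R) diag = [2] → torsion [2]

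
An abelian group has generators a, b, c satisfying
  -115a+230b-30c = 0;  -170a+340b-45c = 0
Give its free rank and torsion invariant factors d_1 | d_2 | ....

Answer: M ≅ ℤ^1 ⊕ ℤ/5 ⊕ ℤ/15

Derivation:
rank_ℚ(R)=2; free=3−2=1
SNF(R) diag = [5, 15] → torsion [5, 15]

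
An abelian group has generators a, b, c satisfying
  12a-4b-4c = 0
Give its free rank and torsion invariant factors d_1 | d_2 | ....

Answer: M ≅ ℤ^2 ⊕ ℤ/4

Derivation:
rank_ℚ(R)=1; free=3−1=2
SNF(R) diag = [4] → torsion [4]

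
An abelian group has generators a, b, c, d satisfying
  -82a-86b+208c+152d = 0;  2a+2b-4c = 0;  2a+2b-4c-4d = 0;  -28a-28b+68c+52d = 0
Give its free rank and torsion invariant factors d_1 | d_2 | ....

Answer: M ≅ ℤ/2 ⊕ ℤ/4 ⊕ ℤ/4 ⊕ ℤ/12

Derivation:
rank_ℚ(R)=4; free=4−4=0
SNF(R) diag = [2, 4, 4, 12] → torsion [2, 4, 4, 12]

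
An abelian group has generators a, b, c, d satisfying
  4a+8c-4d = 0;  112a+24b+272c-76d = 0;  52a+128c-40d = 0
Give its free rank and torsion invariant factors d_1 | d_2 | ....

rank_ℚ(R)=3; free=4−3=1
SNF(R) diag = [4, 12, 24] → torsion [4, 12, 24]

Answer: M ≅ ℤ^1 ⊕ ℤ/4 ⊕ ℤ/12 ⊕ ℤ/24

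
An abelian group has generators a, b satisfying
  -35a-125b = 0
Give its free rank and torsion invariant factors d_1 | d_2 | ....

rank_ℚ(R)=1; free=2−1=1
SNF(R) diag = [5] → torsion [5]

Answer: M ≅ ℤ^1 ⊕ ℤ/5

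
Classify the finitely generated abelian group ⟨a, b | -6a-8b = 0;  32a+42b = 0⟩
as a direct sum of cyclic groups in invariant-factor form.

rank_ℚ(R)=2; free=2−2=0
SNF(R) diag = [2, 2] → torsion [2, 2]

Answer: M ≅ ℤ/2 ⊕ ℤ/2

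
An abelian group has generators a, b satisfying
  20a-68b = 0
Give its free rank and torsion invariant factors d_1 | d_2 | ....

Answer: M ≅ ℤ^1 ⊕ ℤ/4

Derivation:
rank_ℚ(R)=1; free=2−1=1
SNF(R) diag = [4] → torsion [4]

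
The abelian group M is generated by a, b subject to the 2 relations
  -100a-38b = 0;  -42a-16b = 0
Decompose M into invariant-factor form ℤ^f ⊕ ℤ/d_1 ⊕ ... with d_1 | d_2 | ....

Answer: M ≅ ℤ/2 ⊕ ℤ/2

Derivation:
rank_ℚ(R)=2; free=2−2=0
SNF(R) diag = [2, 2] → torsion [2, 2]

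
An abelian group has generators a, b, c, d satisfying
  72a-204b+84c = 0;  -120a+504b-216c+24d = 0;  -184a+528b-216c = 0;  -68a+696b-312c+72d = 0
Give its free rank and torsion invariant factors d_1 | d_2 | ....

rank_ℚ(R)=4; free=4−4=0
SNF(R) diag = [4, 12, 24, 24] → torsion [4, 12, 24, 24]

Answer: M ≅ ℤ/4 ⊕ ℤ/12 ⊕ ℤ/24 ⊕ ℤ/24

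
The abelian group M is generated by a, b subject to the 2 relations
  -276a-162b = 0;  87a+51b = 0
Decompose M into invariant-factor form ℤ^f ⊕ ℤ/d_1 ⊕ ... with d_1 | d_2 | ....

Answer: M ≅ ℤ/3 ⊕ ℤ/6

Derivation:
rank_ℚ(R)=2; free=2−2=0
SNF(R) diag = [3, 6] → torsion [3, 6]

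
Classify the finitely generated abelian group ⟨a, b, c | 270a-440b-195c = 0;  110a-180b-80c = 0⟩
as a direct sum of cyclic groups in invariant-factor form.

rank_ℚ(R)=2; free=3−2=1
SNF(R) diag = [5, 10] → torsion [5, 10]

Answer: M ≅ ℤ^1 ⊕ ℤ/5 ⊕ ℤ/10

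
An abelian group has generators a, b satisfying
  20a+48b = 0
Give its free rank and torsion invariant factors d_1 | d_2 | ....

Answer: M ≅ ℤ^1 ⊕ ℤ/4

Derivation:
rank_ℚ(R)=1; free=2−1=1
SNF(R) diag = [4] → torsion [4]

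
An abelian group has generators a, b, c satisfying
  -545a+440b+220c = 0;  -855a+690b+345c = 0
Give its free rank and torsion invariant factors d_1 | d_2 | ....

rank_ℚ(R)=2; free=3−2=1
SNF(R) diag = [5, 15] → torsion [5, 15]

Answer: M ≅ ℤ^1 ⊕ ℤ/5 ⊕ ℤ/15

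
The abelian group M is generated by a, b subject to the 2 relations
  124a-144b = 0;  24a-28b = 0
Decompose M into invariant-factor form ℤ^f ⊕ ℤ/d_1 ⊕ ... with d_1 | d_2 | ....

Answer: M ≅ ℤ/4 ⊕ ℤ/4

Derivation:
rank_ℚ(R)=2; free=2−2=0
SNF(R) diag = [4, 4] → torsion [4, 4]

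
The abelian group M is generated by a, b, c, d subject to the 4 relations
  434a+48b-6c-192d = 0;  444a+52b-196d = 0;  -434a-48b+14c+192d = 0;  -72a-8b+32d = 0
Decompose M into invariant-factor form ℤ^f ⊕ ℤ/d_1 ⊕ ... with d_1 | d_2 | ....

Answer: M ≅ ℤ/2 ⊕ ℤ/4 ⊕ ℤ/8 ⊕ ℤ/24

Derivation:
rank_ℚ(R)=4; free=4−4=0
SNF(R) diag = [2, 4, 8, 24] → torsion [2, 4, 8, 24]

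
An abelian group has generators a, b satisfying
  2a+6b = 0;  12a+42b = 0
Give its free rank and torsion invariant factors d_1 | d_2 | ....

Answer: M ≅ ℤ/2 ⊕ ℤ/6

Derivation:
rank_ℚ(R)=2; free=2−2=0
SNF(R) diag = [2, 6] → torsion [2, 6]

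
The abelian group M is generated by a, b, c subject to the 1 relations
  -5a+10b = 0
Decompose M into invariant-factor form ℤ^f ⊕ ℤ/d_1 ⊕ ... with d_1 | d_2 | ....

rank_ℚ(R)=1; free=3−1=2
SNF(R) diag = [5] → torsion [5]

Answer: M ≅ ℤ^2 ⊕ ℤ/5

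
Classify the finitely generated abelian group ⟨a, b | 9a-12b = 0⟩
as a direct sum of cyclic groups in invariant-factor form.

Answer: M ≅ ℤ^1 ⊕ ℤ/3

Derivation:
rank_ℚ(R)=1; free=2−1=1
SNF(R) diag = [3] → torsion [3]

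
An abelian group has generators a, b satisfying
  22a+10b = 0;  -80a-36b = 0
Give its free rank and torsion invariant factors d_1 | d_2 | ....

Answer: M ≅ ℤ/2 ⊕ ℤ/4

Derivation:
rank_ℚ(R)=2; free=2−2=0
SNF(R) diag = [2, 4] → torsion [2, 4]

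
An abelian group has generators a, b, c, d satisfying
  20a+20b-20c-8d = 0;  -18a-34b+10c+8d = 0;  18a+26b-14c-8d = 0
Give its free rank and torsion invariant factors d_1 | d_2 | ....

Answer: M ≅ ℤ^1 ⊕ ℤ/2 ⊕ ℤ/4 ⊕ ℤ/8

Derivation:
rank_ℚ(R)=3; free=4−3=1
SNF(R) diag = [2, 4, 8] → torsion [2, 4, 8]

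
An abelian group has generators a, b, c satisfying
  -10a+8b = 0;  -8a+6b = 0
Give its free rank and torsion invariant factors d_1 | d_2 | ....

Answer: M ≅ ℤ^1 ⊕ ℤ/2 ⊕ ℤ/2

Derivation:
rank_ℚ(R)=2; free=3−2=1
SNF(R) diag = [2, 2] → torsion [2, 2]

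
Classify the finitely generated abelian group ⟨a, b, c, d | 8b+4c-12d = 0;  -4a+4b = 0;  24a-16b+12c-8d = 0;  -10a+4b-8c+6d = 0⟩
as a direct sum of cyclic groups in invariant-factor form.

rank_ℚ(R)=4; free=4−4=0
SNF(R) diag = [2, 4, 4, 4] → torsion [2, 4, 4, 4]

Answer: M ≅ ℤ/2 ⊕ ℤ/4 ⊕ ℤ/4 ⊕ ℤ/4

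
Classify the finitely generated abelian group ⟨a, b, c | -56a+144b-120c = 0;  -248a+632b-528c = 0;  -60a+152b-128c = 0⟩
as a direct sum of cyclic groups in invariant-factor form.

Answer: M ≅ ℤ/4 ⊕ ℤ/8 ⊕ ℤ/8

Derivation:
rank_ℚ(R)=3; free=3−3=0
SNF(R) diag = [4, 8, 8] → torsion [4, 8, 8]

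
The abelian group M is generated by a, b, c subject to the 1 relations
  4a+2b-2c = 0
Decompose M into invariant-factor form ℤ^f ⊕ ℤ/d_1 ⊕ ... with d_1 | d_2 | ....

rank_ℚ(R)=1; free=3−1=2
SNF(R) diag = [2] → torsion [2]

Answer: M ≅ ℤ^2 ⊕ ℤ/2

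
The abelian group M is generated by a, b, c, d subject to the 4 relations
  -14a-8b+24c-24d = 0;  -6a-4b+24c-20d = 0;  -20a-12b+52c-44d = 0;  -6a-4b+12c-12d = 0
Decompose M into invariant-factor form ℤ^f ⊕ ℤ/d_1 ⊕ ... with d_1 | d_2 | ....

Answer: M ≅ ℤ/2 ⊕ ℤ/4 ⊕ ℤ/4 ⊕ ℤ/8

Derivation:
rank_ℚ(R)=4; free=4−4=0
SNF(R) diag = [2, 4, 4, 8] → torsion [2, 4, 4, 8]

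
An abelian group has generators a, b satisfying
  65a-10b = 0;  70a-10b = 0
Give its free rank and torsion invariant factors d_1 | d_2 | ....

Answer: M ≅ ℤ/5 ⊕ ℤ/10

Derivation:
rank_ℚ(R)=2; free=2−2=0
SNF(R) diag = [5, 10] → torsion [5, 10]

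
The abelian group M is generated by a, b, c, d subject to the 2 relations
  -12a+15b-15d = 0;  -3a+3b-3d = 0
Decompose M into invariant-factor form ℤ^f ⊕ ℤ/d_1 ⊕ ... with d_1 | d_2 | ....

rank_ℚ(R)=2; free=4−2=2
SNF(R) diag = [3, 3] → torsion [3, 3]

Answer: M ≅ ℤ^2 ⊕ ℤ/3 ⊕ ℤ/3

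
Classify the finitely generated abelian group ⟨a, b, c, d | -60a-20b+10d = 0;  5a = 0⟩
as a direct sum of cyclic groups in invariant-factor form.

rank_ℚ(R)=2; free=4−2=2
SNF(R) diag = [5, 10] → torsion [5, 10]

Answer: M ≅ ℤ^2 ⊕ ℤ/5 ⊕ ℤ/10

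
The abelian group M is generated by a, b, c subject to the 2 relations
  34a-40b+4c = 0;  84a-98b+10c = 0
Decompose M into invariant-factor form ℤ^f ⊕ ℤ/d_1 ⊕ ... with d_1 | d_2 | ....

Answer: M ≅ ℤ^1 ⊕ ℤ/2 ⊕ ℤ/2

Derivation:
rank_ℚ(R)=2; free=3−2=1
SNF(R) diag = [2, 2] → torsion [2, 2]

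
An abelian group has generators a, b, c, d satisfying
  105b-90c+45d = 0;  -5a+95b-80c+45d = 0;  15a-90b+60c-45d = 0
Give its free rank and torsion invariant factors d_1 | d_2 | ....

Answer: M ≅ ℤ^1 ⊕ ℤ/5 ⊕ ℤ/15 ⊕ ℤ/45

Derivation:
rank_ℚ(R)=3; free=4−3=1
SNF(R) diag = [5, 15, 45] → torsion [5, 15, 45]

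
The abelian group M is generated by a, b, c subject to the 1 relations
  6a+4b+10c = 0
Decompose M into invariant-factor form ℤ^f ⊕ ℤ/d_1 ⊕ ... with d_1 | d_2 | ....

Answer: M ≅ ℤ^2 ⊕ ℤ/2

Derivation:
rank_ℚ(R)=1; free=3−1=2
SNF(R) diag = [2] → torsion [2]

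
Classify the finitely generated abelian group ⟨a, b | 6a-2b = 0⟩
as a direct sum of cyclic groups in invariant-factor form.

rank_ℚ(R)=1; free=2−1=1
SNF(R) diag = [2] → torsion [2]

Answer: M ≅ ℤ^1 ⊕ ℤ/2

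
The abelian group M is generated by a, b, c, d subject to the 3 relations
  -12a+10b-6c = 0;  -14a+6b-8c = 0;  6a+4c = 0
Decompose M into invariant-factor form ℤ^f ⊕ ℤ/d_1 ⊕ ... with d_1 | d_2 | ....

Answer: M ≅ ℤ^1 ⊕ ℤ/2 ⊕ ℤ/2 ⊕ ℤ/2

Derivation:
rank_ℚ(R)=3; free=4−3=1
SNF(R) diag = [2, 2, 2] → torsion [2, 2, 2]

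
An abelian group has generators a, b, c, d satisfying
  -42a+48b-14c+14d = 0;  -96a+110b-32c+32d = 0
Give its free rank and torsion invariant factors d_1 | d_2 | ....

Answer: M ≅ ℤ^2 ⊕ ℤ/2 ⊕ ℤ/2

Derivation:
rank_ℚ(R)=2; free=4−2=2
SNF(R) diag = [2, 2] → torsion [2, 2]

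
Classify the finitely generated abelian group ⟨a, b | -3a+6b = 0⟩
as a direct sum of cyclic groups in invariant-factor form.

Answer: M ≅ ℤ^1 ⊕ ℤ/3

Derivation:
rank_ℚ(R)=1; free=2−1=1
SNF(R) diag = [3] → torsion [3]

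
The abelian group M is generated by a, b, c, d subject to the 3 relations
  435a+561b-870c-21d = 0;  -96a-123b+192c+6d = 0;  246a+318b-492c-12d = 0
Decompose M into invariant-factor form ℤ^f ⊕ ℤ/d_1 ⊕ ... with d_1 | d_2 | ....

rank_ℚ(R)=3; free=4−3=1
SNF(R) diag = [3, 9, 18] → torsion [3, 9, 18]

Answer: M ≅ ℤ^1 ⊕ ℤ/3 ⊕ ℤ/9 ⊕ ℤ/18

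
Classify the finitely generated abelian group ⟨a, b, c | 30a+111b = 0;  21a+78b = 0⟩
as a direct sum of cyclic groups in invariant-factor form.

Answer: M ≅ ℤ^1 ⊕ ℤ/3 ⊕ ℤ/3

Derivation:
rank_ℚ(R)=2; free=3−2=1
SNF(R) diag = [3, 3] → torsion [3, 3]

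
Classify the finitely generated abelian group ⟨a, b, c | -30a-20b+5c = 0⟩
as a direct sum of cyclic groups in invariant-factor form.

Answer: M ≅ ℤ^2 ⊕ ℤ/5

Derivation:
rank_ℚ(R)=1; free=3−1=2
SNF(R) diag = [5] → torsion [5]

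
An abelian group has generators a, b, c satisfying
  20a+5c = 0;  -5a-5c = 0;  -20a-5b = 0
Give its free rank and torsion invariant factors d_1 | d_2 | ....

rank_ℚ(R)=3; free=3−3=0
SNF(R) diag = [5, 5, 15] → torsion [5, 5, 15]

Answer: M ≅ ℤ/5 ⊕ ℤ/5 ⊕ ℤ/15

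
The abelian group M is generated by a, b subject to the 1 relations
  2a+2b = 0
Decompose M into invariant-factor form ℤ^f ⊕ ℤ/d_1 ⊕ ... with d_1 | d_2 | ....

Answer: M ≅ ℤ^1 ⊕ ℤ/2

Derivation:
rank_ℚ(R)=1; free=2−1=1
SNF(R) diag = [2] → torsion [2]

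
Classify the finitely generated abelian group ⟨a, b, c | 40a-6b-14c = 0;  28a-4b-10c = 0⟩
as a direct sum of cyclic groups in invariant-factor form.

rank_ℚ(R)=2; free=3−2=1
SNF(R) diag = [2, 2] → torsion [2, 2]

Answer: M ≅ ℤ^1 ⊕ ℤ/2 ⊕ ℤ/2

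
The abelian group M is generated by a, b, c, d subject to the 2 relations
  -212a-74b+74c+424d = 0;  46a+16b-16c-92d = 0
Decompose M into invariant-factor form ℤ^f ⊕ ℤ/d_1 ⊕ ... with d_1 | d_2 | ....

rank_ℚ(R)=2; free=4−2=2
SNF(R) diag = [2, 6] → torsion [2, 6]

Answer: M ≅ ℤ^2 ⊕ ℤ/2 ⊕ ℤ/6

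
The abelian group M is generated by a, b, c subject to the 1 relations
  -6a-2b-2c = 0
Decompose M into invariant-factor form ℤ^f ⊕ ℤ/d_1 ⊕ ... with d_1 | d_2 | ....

Answer: M ≅ ℤ^2 ⊕ ℤ/2

Derivation:
rank_ℚ(R)=1; free=3−1=2
SNF(R) diag = [2] → torsion [2]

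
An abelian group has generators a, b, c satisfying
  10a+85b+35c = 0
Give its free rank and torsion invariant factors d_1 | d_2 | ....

Answer: M ≅ ℤ^2 ⊕ ℤ/5

Derivation:
rank_ℚ(R)=1; free=3−1=2
SNF(R) diag = [5] → torsion [5]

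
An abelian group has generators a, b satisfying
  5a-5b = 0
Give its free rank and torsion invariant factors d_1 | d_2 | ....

rank_ℚ(R)=1; free=2−1=1
SNF(R) diag = [5] → torsion [5]

Answer: M ≅ ℤ^1 ⊕ ℤ/5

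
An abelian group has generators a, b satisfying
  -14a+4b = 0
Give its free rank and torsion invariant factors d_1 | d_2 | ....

Answer: M ≅ ℤ^1 ⊕ ℤ/2

Derivation:
rank_ℚ(R)=1; free=2−1=1
SNF(R) diag = [2] → torsion [2]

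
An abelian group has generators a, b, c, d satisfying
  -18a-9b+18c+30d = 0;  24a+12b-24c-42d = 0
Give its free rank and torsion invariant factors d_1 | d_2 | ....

rank_ℚ(R)=2; free=4−2=2
SNF(R) diag = [3, 6] → torsion [3, 6]

Answer: M ≅ ℤ^2 ⊕ ℤ/3 ⊕ ℤ/6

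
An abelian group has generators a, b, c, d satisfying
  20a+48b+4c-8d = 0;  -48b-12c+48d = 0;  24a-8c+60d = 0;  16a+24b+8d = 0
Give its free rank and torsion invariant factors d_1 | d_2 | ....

Answer: M ≅ ℤ/4 ⊕ ℤ/4 ⊕ ℤ/12 ⊕ ℤ/24

Derivation:
rank_ℚ(R)=4; free=4−4=0
SNF(R) diag = [4, 4, 12, 24] → torsion [4, 4, 12, 24]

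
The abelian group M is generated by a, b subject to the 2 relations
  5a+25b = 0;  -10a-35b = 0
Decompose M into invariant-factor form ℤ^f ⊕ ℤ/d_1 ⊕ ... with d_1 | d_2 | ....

Answer: M ≅ ℤ/5 ⊕ ℤ/15

Derivation:
rank_ℚ(R)=2; free=2−2=0
SNF(R) diag = [5, 15] → torsion [5, 15]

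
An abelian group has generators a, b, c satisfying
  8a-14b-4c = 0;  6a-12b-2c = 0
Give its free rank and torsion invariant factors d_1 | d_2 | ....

Answer: M ≅ ℤ^1 ⊕ ℤ/2 ⊕ ℤ/2

Derivation:
rank_ℚ(R)=2; free=3−2=1
SNF(R) diag = [2, 2] → torsion [2, 2]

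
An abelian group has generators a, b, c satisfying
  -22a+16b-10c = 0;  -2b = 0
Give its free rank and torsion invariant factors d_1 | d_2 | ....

Answer: M ≅ ℤ^1 ⊕ ℤ/2 ⊕ ℤ/2

Derivation:
rank_ℚ(R)=2; free=3−2=1
SNF(R) diag = [2, 2] → torsion [2, 2]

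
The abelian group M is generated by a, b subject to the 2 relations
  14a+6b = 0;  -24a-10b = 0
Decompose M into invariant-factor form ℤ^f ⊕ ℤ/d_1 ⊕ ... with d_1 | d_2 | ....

Answer: M ≅ ℤ/2 ⊕ ℤ/2

Derivation:
rank_ℚ(R)=2; free=2−2=0
SNF(R) diag = [2, 2] → torsion [2, 2]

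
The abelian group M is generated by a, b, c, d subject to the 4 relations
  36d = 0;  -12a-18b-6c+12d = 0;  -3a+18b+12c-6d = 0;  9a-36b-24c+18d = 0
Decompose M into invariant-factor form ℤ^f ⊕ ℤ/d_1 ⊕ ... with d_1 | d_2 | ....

rank_ℚ(R)=4; free=4−4=0
SNF(R) diag = [3, 6, 18, 36] → torsion [3, 6, 18, 36]

Answer: M ≅ ℤ/3 ⊕ ℤ/6 ⊕ ℤ/18 ⊕ ℤ/36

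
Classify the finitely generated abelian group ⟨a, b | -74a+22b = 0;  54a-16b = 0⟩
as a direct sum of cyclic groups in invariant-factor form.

rank_ℚ(R)=2; free=2−2=0
SNF(R) diag = [2, 2] → torsion [2, 2]

Answer: M ≅ ℤ/2 ⊕ ℤ/2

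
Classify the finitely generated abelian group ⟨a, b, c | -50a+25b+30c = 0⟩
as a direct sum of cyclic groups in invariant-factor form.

rank_ℚ(R)=1; free=3−1=2
SNF(R) diag = [5] → torsion [5]

Answer: M ≅ ℤ^2 ⊕ ℤ/5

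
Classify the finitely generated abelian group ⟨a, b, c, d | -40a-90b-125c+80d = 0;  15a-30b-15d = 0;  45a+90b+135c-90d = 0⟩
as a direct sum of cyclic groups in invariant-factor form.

rank_ℚ(R)=3; free=4−3=1
SNF(R) diag = [5, 15, 45] → torsion [5, 15, 45]

Answer: M ≅ ℤ^1 ⊕ ℤ/5 ⊕ ℤ/15 ⊕ ℤ/45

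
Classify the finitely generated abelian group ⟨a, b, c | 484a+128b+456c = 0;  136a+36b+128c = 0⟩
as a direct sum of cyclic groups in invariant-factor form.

rank_ℚ(R)=2; free=3−2=1
SNF(R) diag = [4, 4] → torsion [4, 4]

Answer: M ≅ ℤ^1 ⊕ ℤ/4 ⊕ ℤ/4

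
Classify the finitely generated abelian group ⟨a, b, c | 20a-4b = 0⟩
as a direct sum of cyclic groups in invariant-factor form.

rank_ℚ(R)=1; free=3−1=2
SNF(R) diag = [4] → torsion [4]

Answer: M ≅ ℤ^2 ⊕ ℤ/4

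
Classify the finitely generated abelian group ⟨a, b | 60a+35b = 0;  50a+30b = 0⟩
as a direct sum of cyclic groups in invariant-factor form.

Answer: M ≅ ℤ/5 ⊕ ℤ/10

Derivation:
rank_ℚ(R)=2; free=2−2=0
SNF(R) diag = [5, 10] → torsion [5, 10]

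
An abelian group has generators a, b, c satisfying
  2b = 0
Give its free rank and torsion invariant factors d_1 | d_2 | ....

rank_ℚ(R)=1; free=3−1=2
SNF(R) diag = [2] → torsion [2]

Answer: M ≅ ℤ^2 ⊕ ℤ/2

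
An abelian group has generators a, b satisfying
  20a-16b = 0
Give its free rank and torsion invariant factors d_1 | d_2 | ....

Answer: M ≅ ℤ^1 ⊕ ℤ/4

Derivation:
rank_ℚ(R)=1; free=2−1=1
SNF(R) diag = [4] → torsion [4]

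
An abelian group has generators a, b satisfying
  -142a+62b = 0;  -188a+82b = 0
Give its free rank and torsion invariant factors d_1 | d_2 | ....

rank_ℚ(R)=2; free=2−2=0
SNF(R) diag = [2, 6] → torsion [2, 6]

Answer: M ≅ ℤ/2 ⊕ ℤ/6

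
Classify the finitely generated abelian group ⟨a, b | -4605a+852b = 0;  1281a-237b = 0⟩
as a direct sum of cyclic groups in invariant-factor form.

rank_ℚ(R)=2; free=2−2=0
SNF(R) diag = [3, 9] → torsion [3, 9]

Answer: M ≅ ℤ/3 ⊕ ℤ/9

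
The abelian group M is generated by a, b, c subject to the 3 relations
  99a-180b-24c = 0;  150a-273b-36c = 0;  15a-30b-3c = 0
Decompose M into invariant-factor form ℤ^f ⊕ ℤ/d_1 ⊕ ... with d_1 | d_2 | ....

rank_ℚ(R)=3; free=3−3=0
SNF(R) diag = [3, 3, 9] → torsion [3, 3, 9]

Answer: M ≅ ℤ/3 ⊕ ℤ/3 ⊕ ℤ/9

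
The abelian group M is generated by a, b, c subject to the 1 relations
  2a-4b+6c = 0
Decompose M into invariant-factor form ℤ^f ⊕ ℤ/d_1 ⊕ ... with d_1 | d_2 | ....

rank_ℚ(R)=1; free=3−1=2
SNF(R) diag = [2] → torsion [2]

Answer: M ≅ ℤ^2 ⊕ ℤ/2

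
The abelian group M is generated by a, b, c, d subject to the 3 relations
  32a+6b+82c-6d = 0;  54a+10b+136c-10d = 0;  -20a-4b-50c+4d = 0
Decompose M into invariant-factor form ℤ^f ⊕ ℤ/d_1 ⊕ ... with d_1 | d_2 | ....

Answer: M ≅ ℤ^1 ⊕ ℤ/2 ⊕ ℤ/2 ⊕ ℤ/6

Derivation:
rank_ℚ(R)=3; free=4−3=1
SNF(R) diag = [2, 2, 6] → torsion [2, 2, 6]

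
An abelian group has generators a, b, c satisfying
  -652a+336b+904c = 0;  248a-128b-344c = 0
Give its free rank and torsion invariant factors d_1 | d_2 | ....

Answer: M ≅ ℤ^1 ⊕ ℤ/4 ⊕ ℤ/8

Derivation:
rank_ℚ(R)=2; free=3−2=1
SNF(R) diag = [4, 8] → torsion [4, 8]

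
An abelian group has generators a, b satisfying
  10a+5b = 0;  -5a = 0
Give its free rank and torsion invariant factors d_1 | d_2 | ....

rank_ℚ(R)=2; free=2−2=0
SNF(R) diag = [5, 5] → torsion [5, 5]

Answer: M ≅ ℤ/5 ⊕ ℤ/5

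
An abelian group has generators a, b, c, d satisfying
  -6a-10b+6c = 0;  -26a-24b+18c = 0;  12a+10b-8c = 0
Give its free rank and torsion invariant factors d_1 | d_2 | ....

Answer: M ≅ ℤ^1 ⊕ ℤ/2 ⊕ ℤ/2 ⊕ ℤ/4

Derivation:
rank_ℚ(R)=3; free=4−3=1
SNF(R) diag = [2, 2, 4] → torsion [2, 2, 4]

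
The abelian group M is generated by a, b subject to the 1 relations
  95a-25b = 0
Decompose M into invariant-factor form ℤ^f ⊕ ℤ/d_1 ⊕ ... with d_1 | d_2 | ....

Answer: M ≅ ℤ^1 ⊕ ℤ/5

Derivation:
rank_ℚ(R)=1; free=2−1=1
SNF(R) diag = [5] → torsion [5]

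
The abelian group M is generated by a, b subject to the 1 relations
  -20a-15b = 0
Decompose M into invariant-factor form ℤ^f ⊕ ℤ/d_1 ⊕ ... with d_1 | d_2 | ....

rank_ℚ(R)=1; free=2−1=1
SNF(R) diag = [5] → torsion [5]

Answer: M ≅ ℤ^1 ⊕ ℤ/5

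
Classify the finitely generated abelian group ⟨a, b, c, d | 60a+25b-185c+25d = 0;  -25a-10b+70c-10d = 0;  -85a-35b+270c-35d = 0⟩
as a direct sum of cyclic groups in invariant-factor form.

Answer: M ≅ ℤ^1 ⊕ ℤ/5 ⊕ ℤ/5 ⊕ ℤ/15

Derivation:
rank_ℚ(R)=3; free=4−3=1
SNF(R) diag = [5, 5, 15] → torsion [5, 5, 15]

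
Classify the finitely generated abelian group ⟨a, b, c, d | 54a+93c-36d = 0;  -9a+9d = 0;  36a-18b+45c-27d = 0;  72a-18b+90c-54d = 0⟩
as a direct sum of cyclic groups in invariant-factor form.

rank_ℚ(R)=4; free=4−4=0
SNF(R) diag = [3, 9, 9, 18] → torsion [3, 9, 9, 18]

Answer: M ≅ ℤ/3 ⊕ ℤ/9 ⊕ ℤ/9 ⊕ ℤ/18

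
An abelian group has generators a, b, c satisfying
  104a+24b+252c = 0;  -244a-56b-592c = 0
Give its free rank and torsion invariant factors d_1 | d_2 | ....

Answer: M ≅ ℤ^1 ⊕ ℤ/4 ⊕ ℤ/4

Derivation:
rank_ℚ(R)=2; free=3−2=1
SNF(R) diag = [4, 4] → torsion [4, 4]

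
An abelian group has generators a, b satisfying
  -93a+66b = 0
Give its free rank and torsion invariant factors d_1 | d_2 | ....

Answer: M ≅ ℤ^1 ⊕ ℤ/3

Derivation:
rank_ℚ(R)=1; free=2−1=1
SNF(R) diag = [3] → torsion [3]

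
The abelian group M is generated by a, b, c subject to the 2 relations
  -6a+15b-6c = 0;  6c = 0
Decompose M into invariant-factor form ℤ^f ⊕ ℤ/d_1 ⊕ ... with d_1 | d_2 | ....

rank_ℚ(R)=2; free=3−2=1
SNF(R) diag = [3, 6] → torsion [3, 6]

Answer: M ≅ ℤ^1 ⊕ ℤ/3 ⊕ ℤ/6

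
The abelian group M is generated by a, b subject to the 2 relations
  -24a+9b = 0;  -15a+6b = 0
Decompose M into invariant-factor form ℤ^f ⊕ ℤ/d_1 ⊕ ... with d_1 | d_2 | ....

Answer: M ≅ ℤ/3 ⊕ ℤ/3

Derivation:
rank_ℚ(R)=2; free=2−2=0
SNF(R) diag = [3, 3] → torsion [3, 3]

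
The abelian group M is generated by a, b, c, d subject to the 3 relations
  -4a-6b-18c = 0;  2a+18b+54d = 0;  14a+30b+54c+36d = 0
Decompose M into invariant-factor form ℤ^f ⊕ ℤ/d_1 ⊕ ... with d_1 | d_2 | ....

rank_ℚ(R)=3; free=4−3=1
SNF(R) diag = [2, 6, 18] → torsion [2, 6, 18]

Answer: M ≅ ℤ^1 ⊕ ℤ/2 ⊕ ℤ/6 ⊕ ℤ/18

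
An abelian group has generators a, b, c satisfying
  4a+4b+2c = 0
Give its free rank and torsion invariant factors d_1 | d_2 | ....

rank_ℚ(R)=1; free=3−1=2
SNF(R) diag = [2] → torsion [2]

Answer: M ≅ ℤ^2 ⊕ ℤ/2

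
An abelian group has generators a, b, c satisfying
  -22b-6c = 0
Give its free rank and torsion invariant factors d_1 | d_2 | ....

Answer: M ≅ ℤ^2 ⊕ ℤ/2

Derivation:
rank_ℚ(R)=1; free=3−1=2
SNF(R) diag = [2] → torsion [2]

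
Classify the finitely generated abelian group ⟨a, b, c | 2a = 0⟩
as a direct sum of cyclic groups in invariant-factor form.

rank_ℚ(R)=1; free=3−1=2
SNF(R) diag = [2] → torsion [2]

Answer: M ≅ ℤ^2 ⊕ ℤ/2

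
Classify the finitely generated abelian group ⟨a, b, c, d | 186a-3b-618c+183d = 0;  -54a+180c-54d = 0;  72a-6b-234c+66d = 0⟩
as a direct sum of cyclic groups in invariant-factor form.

Answer: M ≅ ℤ^1 ⊕ ℤ/3 ⊕ ℤ/6 ⊕ ℤ/18

Derivation:
rank_ℚ(R)=3; free=4−3=1
SNF(R) diag = [3, 6, 18] → torsion [3, 6, 18]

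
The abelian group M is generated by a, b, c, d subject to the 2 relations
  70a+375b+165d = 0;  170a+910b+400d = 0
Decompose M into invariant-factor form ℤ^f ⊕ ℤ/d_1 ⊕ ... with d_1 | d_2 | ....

rank_ℚ(R)=2; free=4−2=2
SNF(R) diag = [5, 10] → torsion [5, 10]

Answer: M ≅ ℤ^2 ⊕ ℤ/5 ⊕ ℤ/10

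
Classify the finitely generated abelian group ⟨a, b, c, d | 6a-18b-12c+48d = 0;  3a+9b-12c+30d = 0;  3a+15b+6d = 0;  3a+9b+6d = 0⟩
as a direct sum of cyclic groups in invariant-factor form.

Answer: M ≅ ℤ/3 ⊕ ℤ/6 ⊕ ℤ/12 ⊕ ℤ/12

Derivation:
rank_ℚ(R)=4; free=4−4=0
SNF(R) diag = [3, 6, 12, 12] → torsion [3, 6, 12, 12]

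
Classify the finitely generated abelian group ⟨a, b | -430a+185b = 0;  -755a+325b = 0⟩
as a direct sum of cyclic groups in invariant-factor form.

Answer: M ≅ ℤ/5 ⊕ ℤ/15

Derivation:
rank_ℚ(R)=2; free=2−2=0
SNF(R) diag = [5, 15] → torsion [5, 15]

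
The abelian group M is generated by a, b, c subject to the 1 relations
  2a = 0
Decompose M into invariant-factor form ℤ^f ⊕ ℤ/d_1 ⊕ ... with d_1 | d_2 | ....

Answer: M ≅ ℤ^2 ⊕ ℤ/2

Derivation:
rank_ℚ(R)=1; free=3−1=2
SNF(R) diag = [2] → torsion [2]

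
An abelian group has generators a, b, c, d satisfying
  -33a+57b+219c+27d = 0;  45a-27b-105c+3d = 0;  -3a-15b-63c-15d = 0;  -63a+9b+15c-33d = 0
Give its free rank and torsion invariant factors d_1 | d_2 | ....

Answer: M ≅ ℤ/3 ⊕ ℤ/6 ⊕ ℤ/6 ⊕ ℤ/12

Derivation:
rank_ℚ(R)=4; free=4−4=0
SNF(R) diag = [3, 6, 6, 12] → torsion [3, 6, 6, 12]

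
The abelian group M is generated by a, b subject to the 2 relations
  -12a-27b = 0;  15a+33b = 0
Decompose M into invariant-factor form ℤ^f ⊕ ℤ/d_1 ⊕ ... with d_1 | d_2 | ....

rank_ℚ(R)=2; free=2−2=0
SNF(R) diag = [3, 3] → torsion [3, 3]

Answer: M ≅ ℤ/3 ⊕ ℤ/3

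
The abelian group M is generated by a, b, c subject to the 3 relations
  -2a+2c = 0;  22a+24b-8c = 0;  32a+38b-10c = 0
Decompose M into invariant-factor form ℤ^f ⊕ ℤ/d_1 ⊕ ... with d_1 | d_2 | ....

rank_ℚ(R)=3; free=3−3=0
SNF(R) diag = [2, 2, 2] → torsion [2, 2, 2]

Answer: M ≅ ℤ/2 ⊕ ℤ/2 ⊕ ℤ/2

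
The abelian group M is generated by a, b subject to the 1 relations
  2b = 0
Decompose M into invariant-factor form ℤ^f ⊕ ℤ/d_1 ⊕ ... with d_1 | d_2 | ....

rank_ℚ(R)=1; free=2−1=1
SNF(R) diag = [2] → torsion [2]

Answer: M ≅ ℤ^1 ⊕ ℤ/2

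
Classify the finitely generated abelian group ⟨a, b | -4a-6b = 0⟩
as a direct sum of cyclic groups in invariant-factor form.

rank_ℚ(R)=1; free=2−1=1
SNF(R) diag = [2] → torsion [2]

Answer: M ≅ ℤ^1 ⊕ ℤ/2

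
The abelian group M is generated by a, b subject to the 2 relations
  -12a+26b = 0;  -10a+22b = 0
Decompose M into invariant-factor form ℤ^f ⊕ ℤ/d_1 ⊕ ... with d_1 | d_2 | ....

Answer: M ≅ ℤ/2 ⊕ ℤ/2

Derivation:
rank_ℚ(R)=2; free=2−2=0
SNF(R) diag = [2, 2] → torsion [2, 2]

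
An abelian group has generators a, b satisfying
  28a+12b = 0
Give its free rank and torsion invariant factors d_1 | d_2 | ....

Answer: M ≅ ℤ^1 ⊕ ℤ/4

Derivation:
rank_ℚ(R)=1; free=2−1=1
SNF(R) diag = [4] → torsion [4]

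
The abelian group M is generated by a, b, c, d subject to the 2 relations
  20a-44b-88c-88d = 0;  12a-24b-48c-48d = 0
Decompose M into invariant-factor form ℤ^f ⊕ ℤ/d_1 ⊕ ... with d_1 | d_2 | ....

Answer: M ≅ ℤ^2 ⊕ ℤ/4 ⊕ ℤ/12

Derivation:
rank_ℚ(R)=2; free=4−2=2
SNF(R) diag = [4, 12] → torsion [4, 12]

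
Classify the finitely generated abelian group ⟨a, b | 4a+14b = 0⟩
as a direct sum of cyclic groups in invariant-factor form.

Answer: M ≅ ℤ^1 ⊕ ℤ/2

Derivation:
rank_ℚ(R)=1; free=2−1=1
SNF(R) diag = [2] → torsion [2]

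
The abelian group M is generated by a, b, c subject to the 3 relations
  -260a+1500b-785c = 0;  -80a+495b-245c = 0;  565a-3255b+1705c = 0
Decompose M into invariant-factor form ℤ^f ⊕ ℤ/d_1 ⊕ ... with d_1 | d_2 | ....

rank_ℚ(R)=3; free=3−3=0
SNF(R) diag = [5, 15, 45] → torsion [5, 15, 45]

Answer: M ≅ ℤ/5 ⊕ ℤ/15 ⊕ ℤ/45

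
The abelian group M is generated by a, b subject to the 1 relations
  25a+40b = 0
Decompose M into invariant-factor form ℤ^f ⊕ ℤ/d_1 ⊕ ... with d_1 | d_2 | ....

rank_ℚ(R)=1; free=2−1=1
SNF(R) diag = [5] → torsion [5]

Answer: M ≅ ℤ^1 ⊕ ℤ/5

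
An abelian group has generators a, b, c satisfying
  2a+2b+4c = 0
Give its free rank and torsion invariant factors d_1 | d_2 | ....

Answer: M ≅ ℤ^2 ⊕ ℤ/2

Derivation:
rank_ℚ(R)=1; free=3−1=2
SNF(R) diag = [2] → torsion [2]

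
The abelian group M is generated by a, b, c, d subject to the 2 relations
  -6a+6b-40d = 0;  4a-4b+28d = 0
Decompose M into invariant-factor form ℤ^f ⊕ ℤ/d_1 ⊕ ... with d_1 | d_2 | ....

rank_ℚ(R)=2; free=4−2=2
SNF(R) diag = [2, 4] → torsion [2, 4]

Answer: M ≅ ℤ^2 ⊕ ℤ/2 ⊕ ℤ/4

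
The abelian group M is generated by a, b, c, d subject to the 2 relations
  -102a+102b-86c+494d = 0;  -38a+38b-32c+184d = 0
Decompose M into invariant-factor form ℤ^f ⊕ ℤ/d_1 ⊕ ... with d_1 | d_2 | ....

rank_ℚ(R)=2; free=4−2=2
SNF(R) diag = [2, 2] → torsion [2, 2]

Answer: M ≅ ℤ^2 ⊕ ℤ/2 ⊕ ℤ/2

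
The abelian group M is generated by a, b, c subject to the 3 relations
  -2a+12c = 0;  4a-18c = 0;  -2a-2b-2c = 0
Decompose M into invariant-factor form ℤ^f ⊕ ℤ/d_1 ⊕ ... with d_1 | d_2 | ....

rank_ℚ(R)=3; free=3−3=0
SNF(R) diag = [2, 2, 6] → torsion [2, 2, 6]

Answer: M ≅ ℤ/2 ⊕ ℤ/2 ⊕ ℤ/6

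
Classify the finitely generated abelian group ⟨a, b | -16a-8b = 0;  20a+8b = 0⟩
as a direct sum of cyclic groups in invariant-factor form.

Answer: M ≅ ℤ/4 ⊕ ℤ/8

Derivation:
rank_ℚ(R)=2; free=2−2=0
SNF(R) diag = [4, 8] → torsion [4, 8]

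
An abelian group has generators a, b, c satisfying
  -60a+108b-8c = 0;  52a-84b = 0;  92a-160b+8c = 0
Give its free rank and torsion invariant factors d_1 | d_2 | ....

rank_ℚ(R)=3; free=3−3=0
SNF(R) diag = [4, 4, 8] → torsion [4, 4, 8]

Answer: M ≅ ℤ/4 ⊕ ℤ/4 ⊕ ℤ/8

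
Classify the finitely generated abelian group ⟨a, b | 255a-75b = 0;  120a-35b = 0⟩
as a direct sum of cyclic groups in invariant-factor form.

rank_ℚ(R)=2; free=2−2=0
SNF(R) diag = [5, 15] → torsion [5, 15]

Answer: M ≅ ℤ/5 ⊕ ℤ/15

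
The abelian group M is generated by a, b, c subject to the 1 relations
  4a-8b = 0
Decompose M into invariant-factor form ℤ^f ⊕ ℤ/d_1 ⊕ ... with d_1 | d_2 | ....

rank_ℚ(R)=1; free=3−1=2
SNF(R) diag = [4] → torsion [4]

Answer: M ≅ ℤ^2 ⊕ ℤ/4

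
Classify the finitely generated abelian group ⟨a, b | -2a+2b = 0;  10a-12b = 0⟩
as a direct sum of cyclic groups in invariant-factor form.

Answer: M ≅ ℤ/2 ⊕ ℤ/2

Derivation:
rank_ℚ(R)=2; free=2−2=0
SNF(R) diag = [2, 2] → torsion [2, 2]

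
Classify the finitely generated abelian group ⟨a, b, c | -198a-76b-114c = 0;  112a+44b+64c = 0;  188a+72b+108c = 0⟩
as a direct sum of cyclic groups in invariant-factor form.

Answer: M ≅ ℤ/2 ⊕ ℤ/4 ⊕ ℤ/8

Derivation:
rank_ℚ(R)=3; free=3−3=0
SNF(R) diag = [2, 4, 8] → torsion [2, 4, 8]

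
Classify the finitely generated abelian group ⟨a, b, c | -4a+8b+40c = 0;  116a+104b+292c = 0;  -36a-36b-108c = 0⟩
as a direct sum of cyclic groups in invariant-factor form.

rank_ℚ(R)=3; free=3−3=0
SNF(R) diag = [4, 12, 36] → torsion [4, 12, 36]

Answer: M ≅ ℤ/4 ⊕ ℤ/12 ⊕ ℤ/36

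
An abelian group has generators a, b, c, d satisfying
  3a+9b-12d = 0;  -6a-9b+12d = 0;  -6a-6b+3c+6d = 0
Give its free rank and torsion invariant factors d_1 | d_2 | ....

rank_ℚ(R)=3; free=4−3=1
SNF(R) diag = [3, 3, 3] → torsion [3, 3, 3]

Answer: M ≅ ℤ^1 ⊕ ℤ/3 ⊕ ℤ/3 ⊕ ℤ/3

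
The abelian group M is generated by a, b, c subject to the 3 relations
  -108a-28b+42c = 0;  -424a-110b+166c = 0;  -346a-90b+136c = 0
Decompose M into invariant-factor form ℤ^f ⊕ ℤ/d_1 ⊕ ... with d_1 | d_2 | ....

rank_ℚ(R)=3; free=3−3=0
SNF(R) diag = [2, 2, 6] → torsion [2, 2, 6]

Answer: M ≅ ℤ/2 ⊕ ℤ/2 ⊕ ℤ/6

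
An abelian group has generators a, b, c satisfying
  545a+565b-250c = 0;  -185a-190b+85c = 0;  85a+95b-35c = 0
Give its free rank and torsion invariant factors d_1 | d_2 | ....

Answer: M ≅ ℤ/5 ⊕ ℤ/15 ⊕ ℤ/45

Derivation:
rank_ℚ(R)=3; free=3−3=0
SNF(R) diag = [5, 15, 45] → torsion [5, 15, 45]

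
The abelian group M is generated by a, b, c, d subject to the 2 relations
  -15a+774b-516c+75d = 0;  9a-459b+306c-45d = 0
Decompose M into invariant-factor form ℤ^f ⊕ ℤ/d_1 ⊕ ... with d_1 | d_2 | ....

rank_ℚ(R)=2; free=4−2=2
SNF(R) diag = [3, 9] → torsion [3, 9]

Answer: M ≅ ℤ^2 ⊕ ℤ/3 ⊕ ℤ/9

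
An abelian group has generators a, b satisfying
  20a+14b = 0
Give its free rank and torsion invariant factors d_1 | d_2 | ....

Answer: M ≅ ℤ^1 ⊕ ℤ/2

Derivation:
rank_ℚ(R)=1; free=2−1=1
SNF(R) diag = [2] → torsion [2]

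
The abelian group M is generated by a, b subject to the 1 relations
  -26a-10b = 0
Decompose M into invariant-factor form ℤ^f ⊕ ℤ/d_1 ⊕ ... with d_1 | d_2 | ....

Answer: M ≅ ℤ^1 ⊕ ℤ/2

Derivation:
rank_ℚ(R)=1; free=2−1=1
SNF(R) diag = [2] → torsion [2]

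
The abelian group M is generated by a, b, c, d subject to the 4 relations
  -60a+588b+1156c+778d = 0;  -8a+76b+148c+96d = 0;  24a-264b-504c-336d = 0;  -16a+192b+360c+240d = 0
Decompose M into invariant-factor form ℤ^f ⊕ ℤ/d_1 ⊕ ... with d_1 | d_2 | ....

Answer: M ≅ ℤ/2 ⊕ ℤ/4 ⊕ ℤ/8 ⊕ ℤ/24

Derivation:
rank_ℚ(R)=4; free=4−4=0
SNF(R) diag = [2, 4, 8, 24] → torsion [2, 4, 8, 24]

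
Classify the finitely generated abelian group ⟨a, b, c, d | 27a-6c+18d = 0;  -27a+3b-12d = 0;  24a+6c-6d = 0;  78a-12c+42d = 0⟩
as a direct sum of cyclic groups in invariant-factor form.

Answer: M ≅ ℤ/3 ⊕ ℤ/3 ⊕ ℤ/6 ⊕ ℤ/6

Derivation:
rank_ℚ(R)=4; free=4−4=0
SNF(R) diag = [3, 3, 6, 6] → torsion [3, 3, 6, 6]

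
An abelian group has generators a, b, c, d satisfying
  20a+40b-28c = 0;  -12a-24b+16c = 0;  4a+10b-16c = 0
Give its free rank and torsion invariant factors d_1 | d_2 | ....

Answer: M ≅ ℤ^1 ⊕ ℤ/2 ⊕ ℤ/4 ⊕ ℤ/4

Derivation:
rank_ℚ(R)=3; free=4−3=1
SNF(R) diag = [2, 4, 4] → torsion [2, 4, 4]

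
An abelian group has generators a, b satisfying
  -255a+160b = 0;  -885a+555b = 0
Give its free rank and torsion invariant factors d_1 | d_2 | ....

Answer: M ≅ ℤ/5 ⊕ ℤ/15

Derivation:
rank_ℚ(R)=2; free=2−2=0
SNF(R) diag = [5, 15] → torsion [5, 15]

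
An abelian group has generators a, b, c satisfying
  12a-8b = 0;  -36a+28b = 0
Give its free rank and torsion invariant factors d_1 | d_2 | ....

Answer: M ≅ ℤ^1 ⊕ ℤ/4 ⊕ ℤ/12

Derivation:
rank_ℚ(R)=2; free=3−2=1
SNF(R) diag = [4, 12] → torsion [4, 12]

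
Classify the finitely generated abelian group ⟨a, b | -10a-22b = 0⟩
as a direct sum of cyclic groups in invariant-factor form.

Answer: M ≅ ℤ^1 ⊕ ℤ/2

Derivation:
rank_ℚ(R)=1; free=2−1=1
SNF(R) diag = [2] → torsion [2]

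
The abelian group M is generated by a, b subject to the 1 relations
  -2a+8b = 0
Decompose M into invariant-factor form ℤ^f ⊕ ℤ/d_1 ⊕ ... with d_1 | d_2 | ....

Answer: M ≅ ℤ^1 ⊕ ℤ/2

Derivation:
rank_ℚ(R)=1; free=2−1=1
SNF(R) diag = [2] → torsion [2]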